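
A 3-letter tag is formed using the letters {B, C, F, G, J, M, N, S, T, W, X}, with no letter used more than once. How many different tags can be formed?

With no repetition, fill the 3 letters in order: 11 choices, then 10, down to 9.
That product is 11 × 10 × 9 = 990.

990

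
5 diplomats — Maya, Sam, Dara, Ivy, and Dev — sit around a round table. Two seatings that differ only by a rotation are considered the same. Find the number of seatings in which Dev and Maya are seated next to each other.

12

Treat {Dev, Maya} as one unit (2 internal orders) and seat the resulting 4 units around the table: (3)! circular arrangements.
So 2 × (3)! = 2 × 6 = 12.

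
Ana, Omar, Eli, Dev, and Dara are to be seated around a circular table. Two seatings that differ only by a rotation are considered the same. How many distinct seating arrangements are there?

24

Around a circle, 5 distinct people have 5!/5 = (4)! = 24 rotationally distinct seatings.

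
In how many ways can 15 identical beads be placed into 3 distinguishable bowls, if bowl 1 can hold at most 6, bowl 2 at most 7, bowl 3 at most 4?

6

Without the upper bounds there are C(17,2) = 136 ways to split 15 among 3 bowls.
Subtract solutions that violate a single cap (substitute x_i' = x_i − (cap_i+1)): x_1 ≥ 7 gives C(10,2) = 45; x_2 ≥ 8 gives C(9,2) = 36; x_3 ≥ 5 gives C(12,2) = 66. Together 147.
Add back pairs where two caps are both exceeded: 1 + 10 + 6 = 17.
By inclusion–exclusion the count is 136 − 147 + 17 = 6.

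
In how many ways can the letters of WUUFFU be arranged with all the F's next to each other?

20

Treat the 2 copies of F as a single block. The multiset to arrange is then {FF, U, U, U, W}, 5 items in all.
That gives (5)!/(3!) = 20 arrangements.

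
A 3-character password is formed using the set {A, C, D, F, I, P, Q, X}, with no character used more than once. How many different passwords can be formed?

Choose and order 3 of the 8 symbols: the first character has 8 options, the next 7, then 6.
8 × 7 × 6 = 336.

336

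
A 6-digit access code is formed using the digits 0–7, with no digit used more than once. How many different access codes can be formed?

Choose and order 6 of the 8 symbols: the first digit has 8 options, the next 7, and so on down to 3.
8 × 7 × 6 × 5 × 4 × 3 = 20160.

20160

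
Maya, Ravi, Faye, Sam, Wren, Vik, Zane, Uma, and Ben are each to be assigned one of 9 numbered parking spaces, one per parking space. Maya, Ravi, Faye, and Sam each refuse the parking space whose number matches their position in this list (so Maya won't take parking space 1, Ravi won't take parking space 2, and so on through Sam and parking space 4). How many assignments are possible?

Let Aᵢ (for 1 ≤ i ≤ 4) be the placements that put person i in their forbidden parking space. Any j of these fix j positions, leaving (9−j)! ways to fill the rest, and there are C(4,j) ways to pick which j.
By inclusion–exclusion, the number of valid placements is Σ_{j=0}^{4} (−1)^j C(4,j)·(9−j)!.
Computing: 362880 − 161280 + 30240 − 2880 + 120 = 229080.

229080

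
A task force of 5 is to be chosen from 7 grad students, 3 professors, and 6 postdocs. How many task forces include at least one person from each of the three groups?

2730

Unrestricted: C(16,5) = 4368 ways to pick any 5 of the 16.
Subtract selections that omit an entire group: no grad students → C(9,5) = 126; no professors → C(13,5) = 1287; no postdocs → C(10,5) = 252.
Add back selections omitting two groups (i.e. drawn from a single group): C(7,5) + C(3,5) + C(6,5) = 27.
By inclusion–exclusion: 4368 − 1665 + 27 = 2730.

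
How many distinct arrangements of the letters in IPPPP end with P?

With the last slot taken by P, it remains to arrange the other 4 letters (IPPP).
Those 4 letters have P appearing 3 times, giving (4)!/(3!) = 4.

4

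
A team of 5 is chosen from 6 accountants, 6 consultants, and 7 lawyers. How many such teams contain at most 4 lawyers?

Split by how many lawyers are chosen (0 through 4).
Sum: C(7,0)·C(12,5) + C(7,1)·C(12,4) + C(7,2)·C(12,3) + C(7,3)·C(12,2) + C(7,4)·C(12,1) = 792 + 3465 + 4620 + 2310 + 420 = 11607.

11607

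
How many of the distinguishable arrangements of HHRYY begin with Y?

With the first slot taken by Y, it remains to arrange the other 4 letters (HHRY).
Those 4 letters have H appearing twice, giving (4)!/(2!) = 12.

12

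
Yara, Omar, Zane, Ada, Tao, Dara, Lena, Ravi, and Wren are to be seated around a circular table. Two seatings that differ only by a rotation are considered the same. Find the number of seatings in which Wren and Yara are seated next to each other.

10080

Glue Wren and Yara into a block (2 internal orders). Seating 8 units around a circle gives (7)! arrangements.
So 2 × (7)! = 2 × 5040 = 10080.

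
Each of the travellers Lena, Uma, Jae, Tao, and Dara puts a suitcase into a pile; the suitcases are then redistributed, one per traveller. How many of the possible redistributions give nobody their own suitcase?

44

Let Aᵢ be the assignments in which traveller i gets their own suitcase. We want the size of the complement of A₁∪…∪A_5.
By inclusion–exclusion this is Σ_{j=0}^{5} (−1)^j C(5,j)·(5−j)!.
Computing: 120 − 120 + 60 − 20 + 5 − 1 = 44.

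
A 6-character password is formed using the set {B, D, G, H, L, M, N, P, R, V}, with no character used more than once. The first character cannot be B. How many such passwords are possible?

136080

The first character has 10−1 = 9 choices (anything except B).
The remaining 5 characters are filled from the other 9 symbols without repetition: 9 × 8 × 7 × 6 × 5 = 15120.
Total: 9 × 15120 = 136080.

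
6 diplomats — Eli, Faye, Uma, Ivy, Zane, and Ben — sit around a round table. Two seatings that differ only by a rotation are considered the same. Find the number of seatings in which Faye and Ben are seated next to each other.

Glue Faye and Ben into a block (2 internal orders). Seating 5 units around a circle gives (4)! arrangements.
So 2 × (4)! = 2 × 24 = 48.

48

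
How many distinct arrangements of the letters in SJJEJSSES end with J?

Fix J in the last position and arrange the remaining 8 letters.
Those 8 letters have E appearing twice, J appearing twice, and S appearing 4 times, giving (8)!/(4!·2!·2!) = 420.

420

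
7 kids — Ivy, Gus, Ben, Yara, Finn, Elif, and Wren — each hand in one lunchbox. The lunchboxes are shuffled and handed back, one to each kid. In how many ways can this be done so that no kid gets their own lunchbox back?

1854

Count assignments avoiding every fixed point. For any j of the 7 kids fixed to their own lunchbox, the other 7−j can be arranged in (7−j)! ways.
By inclusion–exclusion this is Σ_{j=0}^{7} (−1)^j C(7,j)·(7−j)!.
Computing: 5040 − 5040 + 2520 − 840 + 210 − 42 + 7 − 1 = 1854.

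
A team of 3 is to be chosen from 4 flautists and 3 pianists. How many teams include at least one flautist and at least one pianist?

Unrestricted: C(7,3) = 35 ways to pick any 3 of the 7.
Selections missing a whole group: no flautists → C(3,3) = 1; no pianists → C(4,3) = 4.
Both groups omitted at once is impossible, so 35 − 5 = 30.

30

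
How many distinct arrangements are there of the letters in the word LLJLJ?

10

The 5 letters of LLJLJ have repeats: J appearing twice and L appearing 3 times.
So there are 5! / (3!·2!) = 10 distinguishable arrangements.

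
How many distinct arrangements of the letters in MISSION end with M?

180

Fix M in the last position and arrange the remaining 6 letters.
Those 6 letters have I appearing twice and S appearing twice, giving (6)!/(2!·2!) = 180.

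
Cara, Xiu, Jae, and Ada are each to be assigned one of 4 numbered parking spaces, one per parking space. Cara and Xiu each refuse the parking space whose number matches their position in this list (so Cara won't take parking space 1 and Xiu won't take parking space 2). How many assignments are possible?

14

Let Aᵢ (for i ∈ {1, 2}) be the placements that put person i in their forbidden parking space. Any j of these fix j positions, leaving (4−j)! ways to fill the rest, and there are C(2,j) ways to pick which j.
By inclusion–exclusion, the number of valid placements is Σ_{j=0}^{2} (−1)^j C(2,j)·(4−j)!.
Computing: 24 − 12 + 2 = 14.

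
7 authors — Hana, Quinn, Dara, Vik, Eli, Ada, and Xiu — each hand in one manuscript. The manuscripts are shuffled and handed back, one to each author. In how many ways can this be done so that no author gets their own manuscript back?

1854

Let Aᵢ be the assignments in which author i gets their own manuscript. We want the size of the complement of A₁∪…∪A_7.
By inclusion–exclusion this is Σ_{j=0}^{7} (−1)^j C(7,j)·(7−j)!.
Computing: 5040 − 5040 + 2520 − 840 + 210 − 42 + 7 − 1 = 1854.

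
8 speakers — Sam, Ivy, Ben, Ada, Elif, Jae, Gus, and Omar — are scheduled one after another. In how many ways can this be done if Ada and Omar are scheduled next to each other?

Treat {Ada, Omar} as a single unit. There are 7 units to order, and the pair itself can be ordered 2 ways.
So the count is 2·(7)! = 10080.

10080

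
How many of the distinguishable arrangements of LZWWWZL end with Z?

With the last slot taken by Z, it remains to arrange the other 6 letters (LWWWZL).
Those 6 letters have L appearing twice and W appearing 3 times, giving (6)!/(3!·2!) = 60.

60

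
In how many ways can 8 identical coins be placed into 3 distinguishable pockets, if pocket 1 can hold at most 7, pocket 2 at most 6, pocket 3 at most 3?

Without the upper bounds there are C(10,2) = 45 ways to split 8 among 3 pockets.
Subtract solutions that violate a single cap (substitute x_i' = x_i − (cap_i+1)): x_1 ≥ 8 gives C(2,2) = 1; x_2 ≥ 7 gives C(3,2) = 3; x_3 ≥ 4 gives C(6,2) = 15. Together 19.
No two caps can be exceeded simultaneously, so the pair terms are all 0.
By inclusion–exclusion the count is 45 − 19 + 0 = 26.

26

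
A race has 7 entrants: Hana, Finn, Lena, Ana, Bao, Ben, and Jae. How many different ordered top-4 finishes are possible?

840

This is an ordered selection of 4 from 7: P(7,4).
That gives 7 × 6 × 5 × 4 = 840.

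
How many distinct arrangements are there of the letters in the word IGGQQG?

60

The 6 letters of IGGQQG have repeats: G appearing 3 times and Q appearing twice.
So there are 6! / (3!·2!) = 60 distinguishable arrangements.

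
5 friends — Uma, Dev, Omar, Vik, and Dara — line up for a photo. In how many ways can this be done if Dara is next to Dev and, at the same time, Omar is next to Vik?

24

Treat {Dara,Dev} as one block (2 orders) and {Omar,Vik} as another (2 orders).
That leaves 3 units to arrange: 2 × 2 × 3! = 4 × 6 = 24.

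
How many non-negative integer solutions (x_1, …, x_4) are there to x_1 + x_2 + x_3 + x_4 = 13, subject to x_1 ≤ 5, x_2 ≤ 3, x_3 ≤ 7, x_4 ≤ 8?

Without the upper bounds there are C(16,3) = 560 ways to split 13 among 4 variables.
Subtract solutions that violate a single cap (substitute x_i' = x_i − (cap_i+1)): x_1 ≥ 6 gives C(10,3) = 120; x_2 ≥ 4 gives C(12,3) = 220; x_3 ≥ 8 gives C(8,3) = 56; x_4 ≥ 9 gives C(7,3) = 35. Together 431.
Add back pairs where two caps are both exceeded: 20 + 0 + 0 + 4 + 1 + 0 = 25.
By inclusion–exclusion the count is 560 − 431 + 25 = 154.

154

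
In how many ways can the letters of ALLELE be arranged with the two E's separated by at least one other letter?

40

Total arrangements of ALLELE: 6!/(3!·2!) = 60.
Arrangements with the E's together: treat EE as one letter, giving (5)!/(3!) = 20.
Subtracting, 60 − 20 = 40 arrangements keep the E's apart.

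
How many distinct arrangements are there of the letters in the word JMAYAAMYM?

5040

Letter multiplicities in JMAYAAMYM: A×3, J×1, M×3, Y×2.
So there are 9! / (3!·3!·2!) = 5040 distinguishable arrangements.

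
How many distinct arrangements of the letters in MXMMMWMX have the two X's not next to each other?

126

Total arrangements of MXMMMWMX: 8!/(5!·2!) = 168.
Arrangements with the X's together: treat XX as one letter, giving (7)!/(5!) = 42.
Subtracting, 168 − 42 = 126 arrangements keep the X's apart.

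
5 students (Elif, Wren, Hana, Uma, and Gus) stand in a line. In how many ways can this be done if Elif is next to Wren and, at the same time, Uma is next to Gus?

24

Treat {Elif,Wren} as one block (2 orders) and {Uma,Gus} as another (2 orders).
That leaves 3 units to arrange: 2 × 2 × 3! = 4 × 6 = 24.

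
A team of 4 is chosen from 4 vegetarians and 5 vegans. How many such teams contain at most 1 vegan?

Split by how many vegans are chosen (0 through 1).
Sum: C(5,0)·C(4,4) + C(5,1)·C(4,3) = 1 + 20 = 21.

21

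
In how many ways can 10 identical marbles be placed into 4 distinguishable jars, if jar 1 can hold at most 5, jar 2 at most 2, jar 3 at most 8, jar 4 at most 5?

100

Without the upper bounds there are C(13,3) = 286 ways to split 10 among 4 jars.
Subtract solutions that violate a single cap (substitute x_i' = x_i − (cap_i+1)): x_1 ≥ 6 gives C(7,3) = 35; x_2 ≥ 3 gives C(10,3) = 120; x_3 ≥ 9 gives C(4,3) = 4; x_4 ≥ 6 gives C(7,3) = 35. Together 194.
Add back pairs where two caps are both exceeded: 4 + 0 + 0 + 0 + 4 + 0 = 8.
By inclusion–exclusion the count is 286 − 194 + 8 = 100.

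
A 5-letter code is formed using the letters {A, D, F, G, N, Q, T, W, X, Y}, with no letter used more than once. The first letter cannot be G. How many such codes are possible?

The first letter has 10−1 = 9 choices (anything except G).
The remaining 4 letters are filled from the other 9 symbols without repetition: 9 × 8 × 7 × 6 = 3024.
Total: 9 × 3024 = 27216.

27216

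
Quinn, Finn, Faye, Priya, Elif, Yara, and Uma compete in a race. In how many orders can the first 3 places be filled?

There are 7 choices for 1st place, 6 for 2nd, and 5 for 3rd.
That gives 7 × 6 × 5 = 210.

210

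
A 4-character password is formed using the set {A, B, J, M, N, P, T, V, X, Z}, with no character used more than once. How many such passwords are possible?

This is a permutation of 4 out of 10: P(10,4) = 10!/6!.
10 × 9 × 8 × 7 = 5040.

5040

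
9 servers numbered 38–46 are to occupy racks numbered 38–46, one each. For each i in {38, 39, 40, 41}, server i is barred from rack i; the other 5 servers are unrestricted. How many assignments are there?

Let Aᵢ (for 38 ≤ i ≤ 41) be the placements that put server i in its forbidden rack. Any j of these fix j positions, leaving (9−j)! ways to fill the rest, and there are C(4,j) ways to pick which j.
By inclusion–exclusion, the number of valid placements is Σ_{j=0}^{4} (−1)^j C(4,j)·(9−j)!.
Computing: 362880 − 161280 + 30240 − 2880 + 120 = 229080.

229080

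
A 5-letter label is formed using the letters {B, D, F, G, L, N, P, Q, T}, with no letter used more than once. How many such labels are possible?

Choose and order 5 of the 9 symbols: the first letter has 9 options, the next 8, and so on down to 5.
That product is 9 × 8 × 7 × 6 × 5 = 15120.

15120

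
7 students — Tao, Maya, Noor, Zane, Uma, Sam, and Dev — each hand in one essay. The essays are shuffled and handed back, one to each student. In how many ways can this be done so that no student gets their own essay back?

Let Aᵢ be the assignments in which student i gets their own essay. We want the size of the complement of A₁∪…∪A_7.
By inclusion–exclusion this is Σ_{j=0}^{7} (−1)^j C(7,j)·(7−j)!.
Computing: 5040 − 5040 + 2520 − 840 + 210 − 42 + 7 − 1 = 1854.

1854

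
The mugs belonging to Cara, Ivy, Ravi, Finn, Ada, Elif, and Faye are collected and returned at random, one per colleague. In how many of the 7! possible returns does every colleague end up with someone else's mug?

Count assignments avoiding every fixed point. For any j of the 7 colleagues fixed to their own mug, the other 7−j can be arranged in (7−j)! ways.
By inclusion–exclusion this is Σ_{j=0}^{7} (−1)^j C(7,j)·(7−j)!.
Computing: 5040 − 5040 + 2520 − 840 + 210 − 42 + 7 − 1 = 1854.

1854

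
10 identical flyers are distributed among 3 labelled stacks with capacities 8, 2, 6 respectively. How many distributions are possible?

By stars and bars, unrestricted non-negative solutions to x_1+…+x_3 = 10 number C(10+2,2) = 66.
Subtract solutions that violate a single cap (substitute x_i' = x_i − (cap_i+1)): x_1 ≥ 9 gives C(3,2) = 3; x_2 ≥ 3 gives C(9,2) = 36; x_3 ≥ 7 gives C(5,2) = 10. Together 49.
Add back pairs where two caps are both exceeded: 0 + 0 + 1 = 1.
By inclusion–exclusion the count is 66 − 49 + 1 = 18.

18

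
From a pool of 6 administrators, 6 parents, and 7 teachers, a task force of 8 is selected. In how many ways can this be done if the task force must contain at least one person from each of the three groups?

72513

Unrestricted: C(19,8) = 75582 ways to pick any 8 of the 19.
Selections missing a whole group: no administrators → C(13,8) = 1287; no parents → C(13,8) = 1287; no teachers → C(12,8) = 495.
Add back selections omitting two groups (i.e. drawn from a single group): C(6,8) + C(6,8) + C(7,8) = 0.
By inclusion–exclusion: 75582 − 3069 + 0 = 72513.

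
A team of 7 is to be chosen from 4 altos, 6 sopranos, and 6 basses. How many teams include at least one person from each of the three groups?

10408

Unrestricted: C(16,7) = 11440 ways to pick any 7 of the 16.
Selections missing a whole group: no altos → C(12,7) = 792; no sopranos → C(10,7) = 120; no basses → C(10,7) = 120.
Add back selections omitting two groups (i.e. drawn from a single group): C(4,7) + C(6,7) + C(6,7) = 0.
By inclusion–exclusion: 11440 − 1032 + 0 = 10408.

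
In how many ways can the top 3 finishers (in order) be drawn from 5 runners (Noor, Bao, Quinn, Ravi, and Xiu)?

60

There are 5 choices for 1st place, 4 for 2nd, and 3 for 3rd.
That gives 5 × 4 × 3 = 60.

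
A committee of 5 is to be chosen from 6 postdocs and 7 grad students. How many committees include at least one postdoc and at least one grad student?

1260

Unrestricted: C(13,5) = 1287 ways to pick any 5 of the 13.
Selections missing a whole group: no postdocs → C(7,5) = 21; no grad students → C(6,5) = 6.
Both groups omitted at once is impossible, so 1287 − 27 = 1260.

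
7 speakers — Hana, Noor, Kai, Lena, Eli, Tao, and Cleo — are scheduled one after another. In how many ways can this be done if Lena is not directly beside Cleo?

3600

Of the 7! = 5040 arrangements, those with Lena and Cleo adjacent number 2 × 6! = 1440 (treat the pair as a block with 2 internal orders).
Complementary counting: 5040 − 1440 = 3600.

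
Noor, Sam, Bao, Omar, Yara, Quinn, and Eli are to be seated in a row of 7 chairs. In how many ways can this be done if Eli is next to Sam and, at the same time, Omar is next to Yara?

480

Treat {Eli,Sam} as one block (2 orders) and {Omar,Yara} as another (2 orders).
That leaves 5 units to arrange: 2 × 2 × 5! = 4 × 120 = 480.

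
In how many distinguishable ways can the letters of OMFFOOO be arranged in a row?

105

OMFFOOO has 7 letters with F appearing twice and O appearing 4 times.
The number of distinct arrangements is 7!/(4!·2!) = 5040/48 = 105.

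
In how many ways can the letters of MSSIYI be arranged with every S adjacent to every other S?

Treat the 2 copies of S as a single block. The multiset to arrange is then {SS, I, I, M, Y}, 5 items in all.
That gives (5)!/(2!) = 60 arrangements.

60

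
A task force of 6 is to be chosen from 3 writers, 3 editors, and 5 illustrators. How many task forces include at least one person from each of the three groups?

405

Total 6-person selections from all 11: C(11,6) = 462.
Subtract selections that omit an entire group: no writers → C(8,6) = 28; no editors → C(8,6) = 28; no illustrators → C(6,6) = 1.
Add back selections omitting two groups (i.e. drawn from a single group): C(3,6) + C(3,6) + C(5,6) = 0.
By inclusion–exclusion: 462 − 57 + 0 = 405.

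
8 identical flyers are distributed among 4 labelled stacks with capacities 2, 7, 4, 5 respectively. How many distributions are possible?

79

By stars and bars, unrestricted non-negative solutions to x_1+…+x_4 = 8 number C(8+3,3) = 165.
Subtract solutions that violate a single cap (substitute x_i' = x_i − (cap_i+1)): x_1 ≥ 3 gives C(8,3) = 56; x_2 ≥ 8 gives C(3,3) = 1; x_3 ≥ 5 gives C(6,3) = 20; x_4 ≥ 6 gives C(5,3) = 10. Together 87.
Add back pairs where two caps are both exceeded: 0 + 1 + 0 + 0 + 0 + 0 = 1.
By inclusion–exclusion the count is 165 − 87 + 1 = 79.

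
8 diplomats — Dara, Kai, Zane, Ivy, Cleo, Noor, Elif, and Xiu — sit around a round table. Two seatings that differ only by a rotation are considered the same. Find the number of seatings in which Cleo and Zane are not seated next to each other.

All circular seatings of 8 people number (7)! = 5040.
Seatings with Cleo beside Zane: treat them as a block with 2 internal orders, giving 2 × (6)! = 1440.
Subtracting, 5040 − 1440 = 3600.

3600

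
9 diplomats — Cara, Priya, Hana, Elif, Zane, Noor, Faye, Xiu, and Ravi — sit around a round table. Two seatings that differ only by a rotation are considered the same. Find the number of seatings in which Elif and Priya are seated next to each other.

Glue Elif and Priya into a block (2 internal orders). Seating 8 units around a circle gives (7)! arrangements.
So 2 × (7)! = 2 × 5040 = 10080.

10080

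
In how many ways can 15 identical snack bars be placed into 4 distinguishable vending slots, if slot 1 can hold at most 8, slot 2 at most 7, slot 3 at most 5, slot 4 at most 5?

By stars and bars, unrestricted non-negative solutions to x_1+…+x_4 = 15 number C(15+3,3) = 816.
Subtract solutions that violate a single cap (substitute x_i' = x_i − (cap_i+1)): x_1 ≥ 9 gives C(9,3) = 84; x_2 ≥ 8 gives C(10,3) = 120; x_3 ≥ 6 gives C(12,3) = 220; x_4 ≥ 6 gives C(12,3) = 220. Together 644.
Add back pairs where two caps are both exceeded: 0 + 1 + 1 + 4 + 4 + 20 = 30.
By inclusion–exclusion the count is 816 − 644 + 30 = 202.

202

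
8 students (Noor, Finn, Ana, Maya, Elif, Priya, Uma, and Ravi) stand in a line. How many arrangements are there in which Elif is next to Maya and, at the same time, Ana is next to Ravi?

2880

Treat {Elif,Maya} as one block (2 orders) and {Ana,Ravi} as another (2 orders).
That leaves 6 units to arrange: 2 × 2 × 6! = 4 × 720 = 2880.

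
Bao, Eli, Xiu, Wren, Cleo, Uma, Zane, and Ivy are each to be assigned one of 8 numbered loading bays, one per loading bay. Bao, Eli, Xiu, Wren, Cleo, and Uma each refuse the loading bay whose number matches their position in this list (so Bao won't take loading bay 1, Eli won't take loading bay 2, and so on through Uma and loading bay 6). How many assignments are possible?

18806

Let Aᵢ (for 1 ≤ i ≤ 6) be the placements that put person i in their forbidden loading bay. Any j of these fix j positions, leaving (8−j)! ways to fill the rest, and there are C(6,j) ways to pick which j.
By inclusion–exclusion, the number of valid placements is Σ_{j=0}^{6} (−1)^j C(6,j)·(8−j)!.
Computing: 40320 − 30240 + 10800 − 2400 + 360 − 36 + 2 = 18806.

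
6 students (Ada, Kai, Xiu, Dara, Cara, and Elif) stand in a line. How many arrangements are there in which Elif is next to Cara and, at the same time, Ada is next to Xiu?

Treat {Elif,Cara} as one block (2 orders) and {Ada,Xiu} as another (2 orders).
That leaves 4 units to arrange: 2 × 2 × 4! = 4 × 24 = 96.

96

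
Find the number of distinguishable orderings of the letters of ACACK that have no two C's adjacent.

There are 5!/(2!·2!) = 30 arrangements of ACACK in total.
Arrangements with the C's together: treat CC as one letter, giving (4)!/(2!) = 12.
Subtracting, 30 − 12 = 18 arrangements keep the C's apart.

18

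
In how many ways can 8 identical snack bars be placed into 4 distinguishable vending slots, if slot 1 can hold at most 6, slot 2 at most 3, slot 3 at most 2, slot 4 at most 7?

By stars and bars, unrestricted non-negative solutions to x_1+…+x_4 = 8 number C(8+3,3) = 165.
Subtract solutions that violate a single cap (substitute x_i' = x_i − (cap_i+1)): x_1 ≥ 7 gives C(4,3) = 4; x_2 ≥ 4 gives C(7,3) = 35; x_3 ≥ 3 gives C(8,3) = 56; x_4 ≥ 8 gives C(3,3) = 1. Together 96.
Add back pairs where two caps are both exceeded: 0 + 0 + 0 + 4 + 0 + 0 = 4.
By inclusion–exclusion the count is 165 − 96 + 4 = 73.

73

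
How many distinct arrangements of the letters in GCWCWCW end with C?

Fix C in the last position and arrange the remaining 6 letters.
Those 6 letters have C appearing twice and W appearing 3 times, giving (6)!/(3!·2!) = 60.

60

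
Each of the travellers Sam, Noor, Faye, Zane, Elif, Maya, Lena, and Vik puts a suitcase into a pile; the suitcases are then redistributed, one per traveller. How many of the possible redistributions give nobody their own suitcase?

This is the derangement count D_8: permutations of 8 items with no fixed point.
By inclusion–exclusion this is Σ_{j=0}^{8} (−1)^j C(8,j)·(8−j)!.
Computing: 40320 − 40320 + 20160 − 6720 + 1680 − 336 + 56 − 8 + 1 = 14833.

14833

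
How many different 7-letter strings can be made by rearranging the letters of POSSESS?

210

The 7 letters of POSSESS have repeats: S appearing 4 times.
Dividing 7! = 5040 by 4! = 24 for the repeated letters gives 210.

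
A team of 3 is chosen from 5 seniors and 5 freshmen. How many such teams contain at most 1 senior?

Split by how many seniors are chosen (0 through 1).
Sum: C(5,0)·C(5,3) + C(5,1)·C(5,2) = 10 + 50 = 60.

60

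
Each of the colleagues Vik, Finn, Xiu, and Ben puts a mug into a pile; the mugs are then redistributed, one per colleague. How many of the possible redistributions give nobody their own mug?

9

This is the derangement count D_4: permutations of 4 items with no fixed point.
By inclusion–exclusion this is Σ_{j=0}^{4} (−1)^j C(4,j)·(4−j)!.
Computing: 24 − 24 + 12 − 4 + 1 = 9.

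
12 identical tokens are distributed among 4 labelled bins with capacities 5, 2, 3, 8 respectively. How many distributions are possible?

53

Ignoring the caps, the number of non-negative solutions to x_1+…+x_4 = 12 is C(15,3) = 455.
Subtract solutions that violate a single cap (substitute x_i' = x_i − (cap_i+1)): x_1 ≥ 6 gives C(9,3) = 84; x_2 ≥ 3 gives C(12,3) = 220; x_3 ≥ 4 gives C(11,3) = 165; x_4 ≥ 9 gives C(6,3) = 20. Together 489.
Add back pairs where two caps are both exceeded: 20 + 10 + 0 + 56 + 1 + 0 = 87.
By inclusion–exclusion the count is 455 − 489 + 87 = 53.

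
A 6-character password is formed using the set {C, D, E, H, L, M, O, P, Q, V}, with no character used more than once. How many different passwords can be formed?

151200

With no repetition, fill the 6 characters in order: 10 choices, then 9, down to 5.
10 × 9 × 8 × 7 × 6 × 5 = 151200.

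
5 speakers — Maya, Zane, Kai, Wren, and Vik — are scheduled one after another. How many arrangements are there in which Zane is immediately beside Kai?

48

Place the 3 others and the Zane-Kai pair as 4 objects in a line; the pair has 2 internal arrangements.
So the count is 2·(4)! = 48.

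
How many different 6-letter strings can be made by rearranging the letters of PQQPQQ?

15

Letter multiplicities in PQQPQQ: P×2, Q×4.
So there are 6! / (4!·2!) = 15 distinguishable arrangements.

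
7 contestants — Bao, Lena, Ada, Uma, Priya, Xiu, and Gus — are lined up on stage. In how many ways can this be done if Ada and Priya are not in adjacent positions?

Of the 7! = 5040 arrangements, those with Ada and Priya adjacent number 2 × 6! = 1440 (treat the pair as a block with 2 internal orders).
So 5040 − 1440 = 3600 arrangements keep them apart.

3600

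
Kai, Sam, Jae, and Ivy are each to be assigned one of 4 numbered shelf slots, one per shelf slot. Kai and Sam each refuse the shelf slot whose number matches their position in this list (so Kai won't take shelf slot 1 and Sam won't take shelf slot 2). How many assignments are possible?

14

Let Aᵢ (for i ∈ {1, 2}) be the placements that put person i in their forbidden shelf slot. Any j of these fix j positions, leaving (4−j)! ways to fill the rest, and there are C(2,j) ways to pick which j.
By inclusion–exclusion, the number of valid placements is Σ_{j=0}^{2} (−1)^j C(2,j)·(4−j)!.
Computing: 24 − 12 + 2 = 14.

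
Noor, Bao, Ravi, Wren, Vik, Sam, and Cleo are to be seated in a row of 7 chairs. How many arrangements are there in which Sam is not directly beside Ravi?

3600

Of the 7! = 5040 arrangements, those with Sam and Ravi adjacent number 2 × 6! = 1440 (treat the pair as a block with 2 internal orders).
So 5040 − 1440 = 3600 arrangements keep them apart.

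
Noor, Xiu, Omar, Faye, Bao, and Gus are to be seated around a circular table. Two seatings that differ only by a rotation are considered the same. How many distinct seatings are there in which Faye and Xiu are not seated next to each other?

72

Without the restriction there are (5)! = 120 seatings.
Those with Faye next to Xiu: fuse the pair into one unit and seat 5 units around a circle — 2·(4)! = 48.
Subtracting, 120 − 48 = 72.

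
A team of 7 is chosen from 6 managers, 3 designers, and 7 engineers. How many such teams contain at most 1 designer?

Split by how many designers are chosen (0 through 1).
Sum: C(3,0)·C(13,7) + C(3,1)·C(13,6) = 1716 + 5148 = 6864.

6864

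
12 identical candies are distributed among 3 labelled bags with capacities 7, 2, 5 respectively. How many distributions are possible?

6

By stars and bars, unrestricted non-negative solutions to x_1+…+x_3 = 12 number C(12+2,2) = 91.
Subtract solutions that violate a single cap (substitute x_i' = x_i − (cap_i+1)): x_1 ≥ 8 gives C(6,2) = 15; x_2 ≥ 3 gives C(11,2) = 55; x_3 ≥ 6 gives C(8,2) = 28. Together 98.
Add back pairs where two caps are both exceeded: 3 + 0 + 10 = 13.
By inclusion–exclusion the count is 91 − 98 + 13 = 6.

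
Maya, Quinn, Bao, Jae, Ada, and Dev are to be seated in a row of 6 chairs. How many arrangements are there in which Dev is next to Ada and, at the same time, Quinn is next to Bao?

96

Treat {Dev,Ada} as one block (2 orders) and {Quinn,Bao} as another (2 orders).
That leaves 4 units to arrange: 2 × 2 × 4! = 4 × 24 = 96.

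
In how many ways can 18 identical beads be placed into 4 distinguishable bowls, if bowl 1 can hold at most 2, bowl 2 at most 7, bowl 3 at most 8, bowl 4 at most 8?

Without the upper bounds there are C(21,3) = 1330 ways to split 18 among 4 bowls.
Subtract solutions that violate a single cap (substitute x_i' = x_i − (cap_i+1)): x_1 ≥ 3 gives C(18,3) = 816; x_2 ≥ 8 gives C(13,3) = 286; x_3 ≥ 9 gives C(12,3) = 220; x_4 ≥ 9 gives C(12,3) = 220. Together 1542.
Add back pairs where two caps are both exceeded: 120 + 84 + 84 + 4 + 4 + 1 = 297.
By inclusion–exclusion the count is 1330 − 1542 + 297 = 85.

85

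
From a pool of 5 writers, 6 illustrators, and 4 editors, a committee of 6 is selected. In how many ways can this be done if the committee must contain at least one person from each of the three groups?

4250

With no constraint there are C(15,6) = 5005 possible selections.
Subtract selections that omit an entire group: no writers → C(10,6) = 210; no illustrators → C(9,6) = 84; no editors → C(11,6) = 462.
Add back selections omitting two groups (i.e. drawn from a single group): C(5,6) + C(6,6) + C(4,6) = 1.
By inclusion–exclusion: 5005 − 756 + 1 = 4250.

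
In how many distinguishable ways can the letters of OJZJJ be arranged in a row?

20

The 5 letters of OJZJJ have repeats: J appearing 3 times.
So there are 5! / (3!) = 20 distinguishable arrangements.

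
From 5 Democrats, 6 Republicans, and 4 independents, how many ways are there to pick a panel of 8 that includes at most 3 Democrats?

5265

Split by how many Democrats are chosen (0 through 3).
Sum: C(5,0)·C(10,8) + C(5,1)·C(10,7) + C(5,2)·C(10,6) + C(5,3)·C(10,5) = 45 + 600 + 2100 + 2520 = 5265.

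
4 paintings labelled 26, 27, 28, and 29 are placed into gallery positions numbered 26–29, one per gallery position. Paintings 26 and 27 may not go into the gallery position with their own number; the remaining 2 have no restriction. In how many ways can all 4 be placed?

Let Aᵢ (for i ∈ {26, 27}) be the placements that put painting i in its forbidden gallery position. Any j of these fix j positions, leaving (4−j)! ways to fill the rest, and there are C(2,j) ways to pick which j.
By inclusion–exclusion, the number of valid placements is Σ_{j=0}^{2} (−1)^j C(2,j)·(4−j)!.
Computing: 24 − 12 + 2 = 14.

14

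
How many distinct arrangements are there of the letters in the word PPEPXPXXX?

The 9 letters of PPEPXPXXX have repeats: P appearing 4 times and X appearing 4 times.
So there are 9! / (4!·4!) = 630 distinguishable arrangements.

630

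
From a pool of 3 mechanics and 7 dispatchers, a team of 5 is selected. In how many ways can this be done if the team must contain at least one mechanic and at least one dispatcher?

231

Unrestricted: C(10,5) = 252 ways to pick any 5 of the 10.
Subtract selections that omit an entire group: no mechanics → C(7,5) = 21; no dispatchers → C(3,5) = 0.
Both groups omitted at once is impossible, so 252 − 21 = 231.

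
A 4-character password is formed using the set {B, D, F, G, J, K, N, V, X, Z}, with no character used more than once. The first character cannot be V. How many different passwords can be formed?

4536

The first character has 10−1 = 9 choices (anything except V).
The remaining 3 characters are filled from the other 9 symbols without repetition: 9 × 8 × 7 = 504.
Total: 9 × 504 = 4536.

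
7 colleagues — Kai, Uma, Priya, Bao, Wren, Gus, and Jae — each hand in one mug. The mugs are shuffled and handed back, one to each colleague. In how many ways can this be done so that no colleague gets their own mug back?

1854

Count assignments avoiding every fixed point. For any j of the 7 colleagues fixed to their own mug, the other 7−j can be arranged in (7−j)! ways.
By inclusion–exclusion this is Σ_{j=0}^{7} (−1)^j C(7,j)·(7−j)!.
Computing: 5040 − 5040 + 2520 − 840 + 210 − 42 + 7 − 1 = 1854.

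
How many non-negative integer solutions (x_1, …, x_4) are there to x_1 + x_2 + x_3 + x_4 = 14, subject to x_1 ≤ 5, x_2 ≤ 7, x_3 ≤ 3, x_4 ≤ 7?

118

Without the upper bounds there are C(17,3) = 680 ways to split 14 among 4 variables.
Subtract solutions that violate a single cap (substitute x_i' = x_i − (cap_i+1)): x_1 ≥ 6 gives C(11,3) = 165; x_2 ≥ 8 gives C(9,3) = 84; x_3 ≥ 4 gives C(13,3) = 286; x_4 ≥ 8 gives C(9,3) = 84. Together 619.
Add back pairs where two caps are both exceeded: 1 + 35 + 1 + 10 + 0 + 10 = 57.
By inclusion–exclusion the count is 680 − 619 + 57 = 118.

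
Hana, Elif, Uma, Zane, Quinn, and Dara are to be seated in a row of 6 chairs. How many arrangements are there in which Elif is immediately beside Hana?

240

Glue Elif and Hana into one block (2 internal orders), leaving 5 units to arrange in a row.
So the count is 2·(5)! = 240.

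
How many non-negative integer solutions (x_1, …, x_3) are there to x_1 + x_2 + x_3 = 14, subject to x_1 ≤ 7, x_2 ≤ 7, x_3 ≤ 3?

Without the upper bounds there are C(16,2) = 120 ways to split 14 among 3 variables.
Subtract solutions that violate a single cap (substitute x_i' = x_i − (cap_i+1)): x_1 ≥ 8 gives C(8,2) = 28; x_2 ≥ 8 gives C(8,2) = 28; x_3 ≥ 4 gives C(12,2) = 66. Together 122.
Add back pairs where two caps are both exceeded: 0 + 6 + 6 = 12.
By inclusion–exclusion the count is 120 − 122 + 12 = 10.

10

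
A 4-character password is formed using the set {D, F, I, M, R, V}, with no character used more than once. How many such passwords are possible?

360

With no repetition, fill the 4 characters in order: 6 choices, then 5, down to 3.
6 × 5 × 4 × 3 = 360.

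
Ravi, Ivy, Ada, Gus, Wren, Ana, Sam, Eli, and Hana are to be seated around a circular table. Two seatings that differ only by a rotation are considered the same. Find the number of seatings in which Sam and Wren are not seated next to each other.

Without the restriction there are (8)! = 40320 seatings.
Seatings with Sam beside Wren: treat them as a block with 2 internal orders, giving 2 × (7)! = 10080.
Subtracting, 40320 − 10080 = 30240.

30240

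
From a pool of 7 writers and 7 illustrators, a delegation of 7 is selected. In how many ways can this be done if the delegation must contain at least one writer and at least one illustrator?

Total 7-person selections from all 14: C(14,7) = 3432.
Selections missing a whole group: no writers → C(7,7) = 1; no illustrators → C(7,7) = 1.
Both groups omitted at once is impossible, so 3432 − 2 = 3430.

3430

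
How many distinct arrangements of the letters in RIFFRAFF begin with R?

210

With the first slot taken by R, it remains to arrange the other 7 letters (IFFRAFF).
Those 7 letters have F appearing 4 times, giving (7)!/(4!) = 210.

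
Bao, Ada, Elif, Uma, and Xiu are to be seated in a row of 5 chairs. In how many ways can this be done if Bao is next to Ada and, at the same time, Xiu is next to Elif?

Treat {Bao,Ada} as one block (2 orders) and {Xiu,Elif} as another (2 orders).
That leaves 3 units to arrange: 2 × 2 × 3! = 4 × 6 = 24.

24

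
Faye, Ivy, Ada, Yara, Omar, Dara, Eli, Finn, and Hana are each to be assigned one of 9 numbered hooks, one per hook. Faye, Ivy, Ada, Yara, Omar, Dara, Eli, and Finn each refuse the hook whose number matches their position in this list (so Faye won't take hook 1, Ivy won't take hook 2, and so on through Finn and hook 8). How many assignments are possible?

148329

Let Aᵢ (for 1 ≤ i ≤ 8) be the placements that put person i in their forbidden hook. Any j of these fix j positions, leaving (9−j)! ways to fill the rest, and there are C(8,j) ways to pick which j.
By inclusion–exclusion, the number of valid placements is Σ_{j=0}^{8} (−1)^j C(8,j)·(9−j)!.
Computing: 362880 − 322560 + 141120 − 40320 + 8400 − 1344 + 168 − 16 + 1 = 148329.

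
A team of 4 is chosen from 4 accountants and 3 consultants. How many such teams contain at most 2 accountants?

22

Split by how many accountants are chosen (0 through 2).
Sum: C(4,0)·C(3,4) + C(4,1)·C(3,3) + C(4,2)·C(3,2) = 0 + 4 + 18 = 22.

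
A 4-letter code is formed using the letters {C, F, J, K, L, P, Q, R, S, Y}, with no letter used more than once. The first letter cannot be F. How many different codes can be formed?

The first letter has 10−1 = 9 choices (anything except F).
The remaining 3 letters are filled from the other 9 symbols without repetition: 9 × 8 × 7 = 504.
Total: 9 × 504 = 4536.

4536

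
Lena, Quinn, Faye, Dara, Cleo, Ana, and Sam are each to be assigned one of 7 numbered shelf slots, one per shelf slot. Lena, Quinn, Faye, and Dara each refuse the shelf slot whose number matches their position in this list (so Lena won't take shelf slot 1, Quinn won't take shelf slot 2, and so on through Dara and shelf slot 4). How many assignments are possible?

2790

Let Aᵢ (for 1 ≤ i ≤ 4) be the placements that put person i in their forbidden shelf slot. Any j of these fix j positions, leaving (7−j)! ways to fill the rest, and there are C(4,j) ways to pick which j.
By inclusion–exclusion, the number of valid placements is Σ_{j=0}^{4} (−1)^j C(4,j)·(7−j)!.
Computing: 5040 − 2880 + 720 − 96 + 6 = 2790.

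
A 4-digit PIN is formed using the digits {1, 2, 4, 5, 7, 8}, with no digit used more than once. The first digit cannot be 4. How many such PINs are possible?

300

The first digit has 6−1 = 5 choices (anything except 4).
The remaining 3 digits are filled from the other 5 symbols without repetition: 5 × 4 × 3 = 60.
Total: 5 × 60 = 300.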